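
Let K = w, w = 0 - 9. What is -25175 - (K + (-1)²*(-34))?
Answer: -25132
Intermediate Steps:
w = -9
K = -9
-25175 - (K + (-1)²*(-34)) = -25175 - (-9 + (-1)²*(-34)) = -25175 - (-9 + 1*(-34)) = -25175 - (-9 - 34) = -25175 - 1*(-43) = -25175 + 43 = -25132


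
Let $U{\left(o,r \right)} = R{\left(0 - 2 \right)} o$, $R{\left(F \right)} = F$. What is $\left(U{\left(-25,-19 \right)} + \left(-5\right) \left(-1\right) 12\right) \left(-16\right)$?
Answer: $-1760$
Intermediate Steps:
$U{\left(o,r \right)} = - 2 o$ ($U{\left(o,r \right)} = \left(0 - 2\right) o = - 2 o$)
$\left(U{\left(-25,-19 \right)} + \left(-5\right) \left(-1\right) 12\right) \left(-16\right) = \left(\left(-2\right) \left(-25\right) + \left(-5\right) \left(-1\right) 12\right) \left(-16\right) = \left(50 + 5 \cdot 12\right) \left(-16\right) = \left(50 + 60\right) \left(-16\right) = 110 \left(-16\right) = -1760$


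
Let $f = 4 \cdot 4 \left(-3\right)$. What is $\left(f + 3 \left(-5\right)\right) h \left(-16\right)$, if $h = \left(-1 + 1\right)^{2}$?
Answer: $0$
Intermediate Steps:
$f = -48$ ($f = 16 \left(-3\right) = -48$)
$h = 0$ ($h = 0^{2} = 0$)
$\left(f + 3 \left(-5\right)\right) h \left(-16\right) = \left(-48 + 3 \left(-5\right)\right) 0 \left(-16\right) = \left(-48 - 15\right) 0 \left(-16\right) = \left(-63\right) 0 \left(-16\right) = 0 \left(-16\right) = 0$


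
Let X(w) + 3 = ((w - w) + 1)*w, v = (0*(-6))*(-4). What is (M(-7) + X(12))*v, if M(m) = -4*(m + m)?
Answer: 0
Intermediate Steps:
M(m) = -8*m
v = 0 (v = 0*(-4) = 0)
X(w) = -3 + w (X(w) = -3 + ((w - w) + 1)*w = -3 + (0 + 1)*w = -3 + 1*w = -3 + w)
(M(-7) + X(12))*v = (-8*(-7) + (-3 + 12))*0 = (56 + 9)*0 = 65*0 = 0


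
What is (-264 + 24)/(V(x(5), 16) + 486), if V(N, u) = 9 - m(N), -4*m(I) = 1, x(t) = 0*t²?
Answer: -960/1981 ≈ -0.48460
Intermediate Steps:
x(t) = 0
m(I) = -¼ (m(I) = -¼*1 = -¼)
V(N, u) = 37/4 (V(N, u) = 9 - 1*(-¼) = 9 + ¼ = 37/4)
(-264 + 24)/(V(x(5), 16) + 486) = (-264 + 24)/(37/4 + 486) = -240/1981/4 = -240*4/1981 = -960/1981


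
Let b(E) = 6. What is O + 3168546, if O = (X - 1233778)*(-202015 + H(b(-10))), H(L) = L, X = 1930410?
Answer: -140722765142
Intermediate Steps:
O = -140725933688 (O = (1930410 - 1233778)*(-202015 + 6) = 696632*(-202009) = -140725933688)
O + 3168546 = -140725933688 + 3168546 = -140722765142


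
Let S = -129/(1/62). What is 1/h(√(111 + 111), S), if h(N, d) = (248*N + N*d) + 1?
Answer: -1/13333874999 - 7750*√222/13333874999 ≈ -8.6602e-6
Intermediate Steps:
S = -7998 (S = -129/1/62 = -129*62 = -7998)
h(N, d) = 1 + 248*N + N*d
1/h(√(111 + 111), S) = 1/(1 + 248*√(111 + 111) + √(111 + 111)*(-7998)) = 1/(1 + 248*√222 + √222*(-7998)) = 1/(1 + 248*√222 - 7998*√222) = 1/(1 - 7750*√222)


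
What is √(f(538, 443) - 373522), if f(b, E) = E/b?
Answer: I*√108113463434/538 ≈ 611.16*I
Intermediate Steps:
√(f(538, 443) - 373522) = √(443/538 - 373522) = √(-200954393/538) = I*√108113463434/538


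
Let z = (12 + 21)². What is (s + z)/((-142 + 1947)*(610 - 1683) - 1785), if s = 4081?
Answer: -517/193855 ≈ -0.0026669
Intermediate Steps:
z = 1089 (z = 33² = 1089)
(s + z)/((-142 + 1947)*(610 - 1683) - 1785) = (4081 + 1089)/((-142 + 1947)*(610 - 1683) - 1785) = 5170/(1805*(-1073) - 1785) = 5170/(-1936765 - 1785) = 5170/(-1938550) = 5170*(-1/1938550) = -517/193855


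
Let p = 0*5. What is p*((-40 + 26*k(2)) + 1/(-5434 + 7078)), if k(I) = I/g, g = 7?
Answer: 0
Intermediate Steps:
k(I) = I/7
p = 0
p*((-40 + 26*k(2)) + 1/(-5434 + 7078)) = 0*((-40 + 26*((⅐)*2)) + 1/(-5434 + 7078)) = 0*((-40 + 26*(2/7)) + 1/1644) = 0*((-40 + 52/7) + 1/1644) = 0*(-228/7 + 1/1644) = 0*(-374825/11508) = 0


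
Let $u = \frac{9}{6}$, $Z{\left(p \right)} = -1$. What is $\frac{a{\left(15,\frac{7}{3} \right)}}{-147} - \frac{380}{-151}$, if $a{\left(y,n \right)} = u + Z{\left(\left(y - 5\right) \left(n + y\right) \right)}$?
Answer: $\frac{111569}{44394} \approx 2.5132$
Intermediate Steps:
$u = \frac{3}{2}$ ($u = 9 \cdot \frac{1}{6} = \frac{3}{2} \approx 1.5$)
$a{\left(y,n \right)} = \frac{1}{2}$ ($a{\left(y,n \right)} = \frac{3}{2} - 1 = \frac{1}{2}$)
$\frac{a{\left(15,\frac{7}{3} \right)}}{-147} - \frac{380}{-151} = \frac{1}{2 \left(-147\right)} - \frac{380}{-151} = \frac{1}{2} \left(- \frac{1}{147}\right) - - \frac{380}{151} = - \frac{1}{294} + \frac{380}{151} = \frac{111569}{44394}$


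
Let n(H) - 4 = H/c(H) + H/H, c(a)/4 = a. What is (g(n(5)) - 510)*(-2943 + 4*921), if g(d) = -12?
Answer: -386802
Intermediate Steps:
c(a) = 4*a
n(H) = 21/4 (n(H) = 4 + (H/((4*H)) + H/H) = 4 + (H*(1/(4*H)) + 1) = 4 + (¼ + 1) = 4 + 5/4 = 21/4)
(g(n(5)) - 510)*(-2943 + 4*921) = (-12 - 510)*(-2943 + 4*921) = -522*(-2943 + 3684) = -522*741 = -386802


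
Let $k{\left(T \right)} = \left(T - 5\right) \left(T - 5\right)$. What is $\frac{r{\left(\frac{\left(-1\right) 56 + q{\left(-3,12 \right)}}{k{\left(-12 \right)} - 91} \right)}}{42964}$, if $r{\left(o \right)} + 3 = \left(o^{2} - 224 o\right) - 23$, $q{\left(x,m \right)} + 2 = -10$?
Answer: $\frac{250157}{210545082} \approx 0.0011881$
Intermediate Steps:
$q{\left(x,m \right)} = -12$ ($q{\left(x,m \right)} = -2 - 10 = -12$)
$k{\left(T \right)} = \left(-5 + T\right)^{2}$ ($k{\left(T \right)} = \left(-5 + T\right) \left(-5 + T\right) = \left(-5 + T\right)^{2}$)
$r{\left(o \right)} = -26 + o^{2} - 224 o$ ($r{\left(o \right)} = -3 - \left(23 - o^{2} + 224 o\right) = -26 + o^{2} - 224 o$)
$\frac{r{\left(\frac{\left(-1\right) 56 + q{\left(-3,12 \right)}}{k{\left(-12 \right)} - 91} \right)}}{42964} = \frac{-26 + \left(\frac{\left(-1\right) 56 - 12}{\left(-5 - 12\right)^{2} - 91}\right)^{2} - 224 \frac{\left(-1\right) 56 - 12}{\left(-5 - 12\right)^{2} - 91}}{42964} = \left(-26 + \left(\frac{-56 - 12}{\left(-17\right)^{2} - 91}\right)^{2} - 224 \frac{-56 - 12}{\left(-17\right)^{2} - 91}\right) \frac{1}{42964} = \left(-26 + \left(- \frac{68}{289 - 91}\right)^{2} - 224 \left(- \frac{68}{289 - 91}\right)\right) \frac{1}{42964} = \left(-26 + \left(- \frac{68}{198}\right)^{2} - 224 \left(- \frac{68}{198}\right)\right) \frac{1}{42964} = \left(-26 + \left(\left(-68\right) \frac{1}{198}\right)^{2} - 224 \left(\left(-68\right) \frac{1}{198}\right)\right) \frac{1}{42964} = \left(-26 + \left(- \frac{34}{99}\right)^{2} - - \frac{7616}{99}\right) \frac{1}{42964} = \left(-26 + \frac{1156}{9801} + \frac{7616}{99}\right) \frac{1}{42964} = \frac{500314}{9801} \cdot \frac{1}{42964} = \frac{250157}{210545082}$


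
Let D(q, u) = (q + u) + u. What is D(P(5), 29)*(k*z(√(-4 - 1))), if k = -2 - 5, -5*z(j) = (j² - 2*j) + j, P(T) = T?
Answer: -441 - 441*I*√5/5 ≈ -441.0 - 197.22*I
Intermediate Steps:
D(q, u) = q + 2*u
z(j) = -j²/5 + j/5 (z(j) = -((j² - 2*j) + j)/5 = -(j² - j)/5 = -j²/5 + j/5)
k = -7
D(P(5), 29)*(k*z(√(-4 - 1))) = (5 + 2*29)*(-7*√(-4 - 1)*(1 - √(-4 - 1))/5) = (5 + 58)*(-7*√(-5)*(1 - √(-5))/5) = 63*(-7*I*√5*(1 - I*√5)/5) = -441*I*√5*(1 - I*√5)/5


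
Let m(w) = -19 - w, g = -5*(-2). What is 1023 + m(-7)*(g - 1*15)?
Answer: 1083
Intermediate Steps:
g = 10
1023 + m(-7)*(g - 1*15) = 1023 + (-19 - 1*(-7))*(10 - 1*15) = 1023 + (-19 + 7)*(10 - 15) = 1023 - 12*(-5) = 1023 + 60 = 1083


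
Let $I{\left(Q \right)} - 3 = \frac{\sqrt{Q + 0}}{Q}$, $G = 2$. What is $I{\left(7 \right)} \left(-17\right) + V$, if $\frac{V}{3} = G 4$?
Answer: $-27 - \frac{17 \sqrt{7}}{7} \approx -33.425$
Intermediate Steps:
$V = 24$ ($V = 3 \cdot 2 \cdot 4 = 3 \cdot 8 = 24$)
$I{\left(Q \right)} = 3 + \frac{1}{\sqrt{Q}}$ ($I{\left(Q \right)} = 3 + \frac{\sqrt{Q + 0}}{Q} = 3 + \frac{\sqrt{Q}}{Q} = 3 + \frac{1}{\sqrt{Q}}$)
$I{\left(7 \right)} \left(-17\right) + V = \left(3 + \frac{1}{\sqrt{7}}\right) \left(-17\right) + 24 = \left(3 + \frac{\sqrt{7}}{7}\right) \left(-17\right) + 24 = \left(-51 - \frac{17 \sqrt{7}}{7}\right) + 24 = -27 - \frac{17 \sqrt{7}}{7}$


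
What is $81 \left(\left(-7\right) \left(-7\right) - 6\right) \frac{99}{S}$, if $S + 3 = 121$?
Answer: $\frac{344817}{118} \approx 2922.2$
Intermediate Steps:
$S = 118$ ($S = -3 + 121 = 118$)
$81 \left(\left(-7\right) \left(-7\right) - 6\right) \frac{99}{S} = 81 \left(\left(-7\right) \left(-7\right) - 6\right) \frac{99}{118} = 81 \left(49 - 6\right) 99 \cdot \frac{1}{118} = 81 \cdot 43 \cdot \frac{99}{118} = 3483 \cdot \frac{99}{118} = \frac{344817}{118}$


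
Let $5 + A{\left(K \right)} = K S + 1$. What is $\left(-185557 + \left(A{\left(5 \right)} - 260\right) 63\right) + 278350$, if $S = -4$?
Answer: $74901$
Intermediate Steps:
$A{\left(K \right)} = -4 - 4 K$ ($A{\left(K \right)} = -5 + \left(K \left(-4\right) + 1\right) = -5 - \left(-1 + 4 K\right) = -4 - 4 K$)
$\left(-185557 + \left(A{\left(5 \right)} - 260\right) 63\right) + 278350 = \left(-185557 + \left(\left(-4 - 20\right) - 260\right) 63\right) + 278350 = \left(-185557 + \left(-24 - 260\right) 63\right) + 278350 = \left(-185557 - 17892\right) + 278350 = -203449 + 278350 = 74901$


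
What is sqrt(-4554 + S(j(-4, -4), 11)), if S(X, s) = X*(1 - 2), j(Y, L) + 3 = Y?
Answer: I*sqrt(4547) ≈ 67.431*I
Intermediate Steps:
j(Y, L) = -3 + Y
S(X, s) = -X (S(X, s) = X*(-1) = -X)
sqrt(-4554 + S(j(-4, -4), 11)) = sqrt(-4554 - (-3 - 4)) = sqrt(-4554 - 1*(-7)) = sqrt(-4554 + 7) = sqrt(-4547) = I*sqrt(4547)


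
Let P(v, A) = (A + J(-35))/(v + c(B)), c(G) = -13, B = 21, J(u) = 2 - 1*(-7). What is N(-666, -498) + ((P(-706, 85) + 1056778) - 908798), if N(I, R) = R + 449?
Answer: 106362295/719 ≈ 1.4793e+5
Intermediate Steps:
J(u) = 9 (J(u) = 2 + 7 = 9)
N(I, R) = 449 + R
P(v, A) = (9 + A)/(-13 + v) (P(v, A) = (A + 9)/(v - 13) = (9 + A)/(-13 + v))
N(-666, -498) + ((P(-706, 85) + 1056778) - 908798) = (449 - 498) + (((9 + 85)/(-13 - 706) + 1056778) - 908798) = -49 + ((94/(-719) + 1056778) - 908798) = -49 + ((-1/719*94 + 1056778) - 908798) = -49 + ((-94/719 + 1056778) - 908798) = -49 + (759823288/719 - 908798) = -49 + 106397526/719 = 106362295/719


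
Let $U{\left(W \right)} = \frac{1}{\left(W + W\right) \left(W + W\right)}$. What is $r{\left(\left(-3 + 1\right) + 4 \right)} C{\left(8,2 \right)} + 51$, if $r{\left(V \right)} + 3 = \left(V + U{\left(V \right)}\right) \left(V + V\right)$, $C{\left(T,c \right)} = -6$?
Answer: $\frac{39}{2} \approx 19.5$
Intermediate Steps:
$U{\left(W \right)} = \frac{1}{4 W^{2}}$ ($U{\left(W \right)} = \frac{1}{2 W 2 W} = \frac{1}{4 W^{2}}$)
$r{\left(V \right)} = -3 + 2 V \left(V + \frac{1}{4 V^{2}}\right)$ ($r{\left(V \right)} = -3 + \left(V + \frac{1}{4 V^{2}}\right) \left(V + V\right) = -3 + \left(V + \frac{1}{4 V^{2}}\right) 2 V = -3 + 2 V \left(V + \frac{1}{4 V^{2}}\right)$)
$r{\left(\left(-3 + 1\right) + 4 \right)} C{\left(8,2 \right)} + 51 = \left(-3 + \frac{1}{2 \left(\left(-3 + 1\right) + 4\right)} + 2 \left(\left(-3 + 1\right) + 4\right)^{2}\right) \left(-6\right) + 51 = \left(-3 + \frac{1}{2 \left(-2 + 4\right)} + 2 \left(-2 + 4\right)^{2}\right) \left(-6\right) + 51 = \left(-3 + \frac{1}{2 \cdot 2} + 2 \cdot 2^{2}\right) \left(-6\right) + 51 = \left(-3 + \frac{1}{2} \cdot \frac{1}{2} + 2 \cdot 4\right) \left(-6\right) + 51 = \left(-3 + \frac{1}{4} + 8\right) \left(-6\right) + 51 = \frac{21}{4} \left(-6\right) + 51 = - \frac{63}{2} + 51 = \frac{39}{2}$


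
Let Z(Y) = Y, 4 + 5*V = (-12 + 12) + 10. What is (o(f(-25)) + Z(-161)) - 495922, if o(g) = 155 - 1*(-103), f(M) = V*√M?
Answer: -495825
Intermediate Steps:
V = 6/5 (V = -⅘ + ((-12 + 12) + 10)/5 = -⅘ + (0 + 10)/5 = -⅘ + (⅕)*10 = -⅘ + 2 = 6/5 ≈ 1.2000)
f(M) = 6*√M/5
o(g) = 258 (o(g) = 155 + 103 = 258)
(o(f(-25)) + Z(-161)) - 495922 = (258 - 161) - 495922 = 97 - 495922 = -495825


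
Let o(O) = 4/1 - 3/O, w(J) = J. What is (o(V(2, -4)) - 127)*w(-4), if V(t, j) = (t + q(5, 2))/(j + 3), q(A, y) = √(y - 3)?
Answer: 2436/5 + 12*I/5 ≈ 487.2 + 2.4*I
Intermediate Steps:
q(A, y) = √(-3 + y)
V(t, j) = (I + t)/(3 + j) (V(t, j) = (t + √(-3 + 2))/(j + 3) = (t + √(-1))/(3 + j) = (t + I)/(3 + j) = (I + t)/(3 + j))
o(O) = 4 - 3/O (o(O) = 4*1 - 3/O = 4 - 3/O)
(o(V(2, -4)) - 127)*w(-4) = ((4 - 3*(3 - 4)/(I + 2)) - 127)*(-4) = ((4 - (-6/5 + 3*I/5)) - 127)*(-4) = ((4 - 3*(-(2 - I)/5)) - 127)*(-4) = ((4 - 3*(-2 + I)/5) - 127)*(-4) = (-123 - 3*(-2 + I)/5)*(-4) = 492 + 12*(-2 + I)/5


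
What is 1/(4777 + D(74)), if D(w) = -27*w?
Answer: 1/2779 ≈ 0.00035984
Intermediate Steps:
1/(4777 + D(74)) = 1/(4777 - 27*74) = 1/(4777 - 1998) = 1/2779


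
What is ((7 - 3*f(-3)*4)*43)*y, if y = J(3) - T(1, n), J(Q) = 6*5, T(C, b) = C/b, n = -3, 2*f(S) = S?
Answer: 97825/3 ≈ 32608.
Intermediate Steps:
f(S) = S/2
J(Q) = 30
y = 91/3 (y = 30 - 1/(-3) = 30 - (-1)/3 = 30 - 1*(-⅓) = 30 + ⅓ = 91/3 ≈ 30.333)
((7 - 3*f(-3)*4)*43)*y = ((7 - 3*((½)*(-3))*4)*43)*(91/3) = ((7 - 3*(-3/2)*4)*43)*(91/3) = ((7 - (-9)*4/2)*43)*(91/3) = ((7 - 1*(-18))*43)*(91/3) = ((7 + 18)*43)*(91/3) = (25*43)*(91/3) = 1075*(91/3) = 97825/3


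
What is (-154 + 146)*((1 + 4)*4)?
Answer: -160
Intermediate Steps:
(-154 + 146)*((1 + 4)*4) = -40*4 = -8*20 = -160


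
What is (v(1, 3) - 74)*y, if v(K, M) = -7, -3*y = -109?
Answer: -2943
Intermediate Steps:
y = 109/3 (y = -⅓*(-109) = 109/3 ≈ 36.333)
(v(1, 3) - 74)*y = (-7 - 74)*(109/3) = -81*109/3 = -2943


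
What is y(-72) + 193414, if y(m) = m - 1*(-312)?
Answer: 193654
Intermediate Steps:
y(m) = 312 + m (y(m) = m + 312 = 312 + m)
y(-72) + 193414 = (312 - 72) + 193414 = 240 + 193414 = 193654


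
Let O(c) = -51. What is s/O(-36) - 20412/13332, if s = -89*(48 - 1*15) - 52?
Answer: 3234028/56661 ≈ 57.077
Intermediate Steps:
s = -2989 (s = -89*(48 - 15) - 52 = -89*33 - 52 = -2937 - 52 = -2989)
s/O(-36) - 20412/13332 = -2989/(-51) - 20412/13332 = -2989*(-1/51) - 20412*1/13332 = 2989/51 - 1701/1111 = 3234028/56661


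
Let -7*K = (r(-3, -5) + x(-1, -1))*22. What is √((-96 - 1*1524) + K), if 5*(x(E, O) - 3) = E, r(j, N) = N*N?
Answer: I*√2091530/35 ≈ 41.32*I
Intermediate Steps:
r(j, N) = N²
x(E, O) = 3 + E/5
K = -3058/35 (K = -((-5)² + (3 + (⅕)*(-1)))*22/7 = -(25 + (3 - ⅕))*22/7 = -(25 + 14/5)*22/7 = -139*22/35 = -⅐*3058/5 = -3058/35 ≈ -87.371)
√((-96 - 1*1524) + K) = √((-96 - 1*1524) - 3058/35) = √((-96 - 1524) - 3058/35) = √(-1620 - 3058/35) = √(-59758/35) = I*√2091530/35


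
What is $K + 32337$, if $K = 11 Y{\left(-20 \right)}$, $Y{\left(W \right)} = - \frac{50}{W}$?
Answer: $\frac{64729}{2} \approx 32365.0$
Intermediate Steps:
$K = \frac{55}{2}$ ($K = 11 \left(- \frac{50}{-20}\right) = 11 \left(\left(-50\right) \left(- \frac{1}{20}\right)\right) = 11 \cdot \frac{5}{2} = \frac{55}{2} \approx 27.5$)
$K + 32337 = \frac{55}{2} + 32337 = \frac{64729}{2}$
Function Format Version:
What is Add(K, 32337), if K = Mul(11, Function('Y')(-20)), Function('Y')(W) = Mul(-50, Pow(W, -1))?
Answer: Rational(64729, 2) ≈ 32365.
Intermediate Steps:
K = Rational(55, 2) (K = Mul(11, Mul(-50, Pow(-20, -1))) = Mul(11, Mul(-50, Rational(-1, 20))) = Mul(11, Rational(5, 2)) = Rational(55, 2) ≈ 27.500)
Add(K, 32337) = Add(Rational(55, 2), 32337) = Rational(64729, 2)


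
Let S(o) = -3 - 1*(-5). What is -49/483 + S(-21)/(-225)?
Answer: -571/5175 ≈ -0.11034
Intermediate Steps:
S(o) = 2 (S(o) = -3 + 5 = 2)
-49/483 + S(-21)/(-225) = -49/483 + 2/(-225) = -49*1/483 + 2*(-1/225) = -7/69 - 2/225 = -571/5175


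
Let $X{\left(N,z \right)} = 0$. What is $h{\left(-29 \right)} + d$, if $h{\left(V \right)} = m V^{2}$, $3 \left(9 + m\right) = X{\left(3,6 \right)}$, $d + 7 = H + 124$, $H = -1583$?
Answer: $-9035$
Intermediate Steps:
$d = -1466$ ($d = -7 + \left(-1583 + 124\right) = -7 - 1459 = -1466$)
$m = -9$ ($m = -9 + \frac{1}{3} \cdot 0 = -9 + 0 = -9$)
$h{\left(V \right)} = - 9 V^{2}$
$h{\left(-29 \right)} + d = - 9 \left(-29\right)^{2} - 1466 = \left(-9\right) 841 - 1466 = -7569 - 1466 = -9035$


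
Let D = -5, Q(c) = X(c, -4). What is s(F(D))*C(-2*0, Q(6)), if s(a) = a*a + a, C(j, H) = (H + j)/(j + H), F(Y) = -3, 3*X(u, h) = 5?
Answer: 6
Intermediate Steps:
X(u, h) = 5/3 (X(u, h) = (⅓)*5 = 5/3)
Q(c) = 5/3
C(j, H) = 1 (C(j, H) = (H + j)/(H + j) = 1)
s(a) = a + a² (s(a) = a² + a = a + a²)
s(F(D))*C(-2*0, Q(6)) = -3*(1 - 3)*1 = -3*(-2)*1 = 6*1 = 6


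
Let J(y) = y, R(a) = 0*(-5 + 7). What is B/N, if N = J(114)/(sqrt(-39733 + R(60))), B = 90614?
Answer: 45307*I*sqrt(39733)/57 ≈ 1.5844e+5*I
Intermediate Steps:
R(a) = 0 (R(a) = 0*2 = 0)
N = -114*I*sqrt(39733)/39733 (N = 114/(sqrt(-39733 + 0)) = 114/(sqrt(-39733)) = 114/((I*sqrt(39733))) = 114*(-I*sqrt(39733)/39733) = -114*I*sqrt(39733)/39733 ≈ -0.57191*I)
B/N = 90614/((-114*I*sqrt(39733)/39733)) = 90614*(I*sqrt(39733)/114) = 45307*I*sqrt(39733)/57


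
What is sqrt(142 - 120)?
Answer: sqrt(22) ≈ 4.6904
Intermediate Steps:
sqrt(142 - 120) = sqrt(22)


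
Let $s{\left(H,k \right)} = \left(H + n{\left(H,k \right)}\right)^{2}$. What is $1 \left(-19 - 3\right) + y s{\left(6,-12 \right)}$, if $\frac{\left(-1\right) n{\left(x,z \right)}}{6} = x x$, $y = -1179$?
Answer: $-51993922$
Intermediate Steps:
$n{\left(x,z \right)} = - 6 x^{2}$ ($n{\left(x,z \right)} = - 6 x x = - 6 x^{2}$)
$s{\left(H,k \right)} = \left(H - 6 H^{2}\right)^{2}$
$1 \left(-19 - 3\right) + y s{\left(6,-12 \right)} = 1 \left(-19 - 3\right) - 1179 \cdot 6^{2} \left(-1 + 6 \cdot 6\right)^{2} = 1 \left(-22\right) - 1179 \cdot 36 \left(-1 + 36\right)^{2} = -22 - 1179 \cdot 36 \cdot 35^{2} = -22 - 1179 \cdot 36 \cdot 1225 = -22 - 51993900 = -51993922$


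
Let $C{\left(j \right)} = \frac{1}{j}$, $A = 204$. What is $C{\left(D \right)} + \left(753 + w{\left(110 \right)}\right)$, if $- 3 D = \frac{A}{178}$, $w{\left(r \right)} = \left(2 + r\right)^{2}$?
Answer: $\frac{452009}{34} \approx 13294.0$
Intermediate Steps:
$D = - \frac{34}{89}$ ($D = - \frac{204 \cdot \frac{1}{178}}{3} = \left(- \frac{1}{3}\right) \frac{102}{89} = - \frac{34}{89} \approx -0.38202$)
$C{\left(D \right)} + \left(753 + w{\left(110 \right)}\right) = \frac{1}{- \frac{34}{89}} + \left(753 + \left(2 + 110\right)^{2}\right) = - \frac{89}{34} + \left(753 + 112^{2}\right) = - \frac{89}{34} + \left(753 + 12544\right) = - \frac{89}{34} + 13297 = \frac{452009}{34}$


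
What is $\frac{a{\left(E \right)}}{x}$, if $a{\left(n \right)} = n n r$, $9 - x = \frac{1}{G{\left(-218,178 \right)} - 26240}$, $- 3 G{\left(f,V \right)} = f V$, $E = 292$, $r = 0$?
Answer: $0$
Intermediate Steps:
$G{\left(f,V \right)} = - \frac{V f}{3}$ ($G{\left(f,V \right)} = - \frac{f V}{3} = - \frac{V f}{3}$)
$x = \frac{359247}{39916}$ ($x = 9 - \frac{1}{\left(- \frac{1}{3}\right) 178 \left(-218\right) - 26240} = 9 - \frac{1}{\frac{38804}{3} - 26240} = 9 - \frac{1}{- \frac{39916}{3}} = 9 - - \frac{3}{39916} = 9 + \frac{3}{39916} = \frac{359247}{39916} \approx 9.0001$)
$a{\left(n \right)} = 0$ ($a{\left(n \right)} = n n 0 = n^{2} \cdot 0 = 0$)
$\frac{a{\left(E \right)}}{x} = \frac{0}{\frac{359247}{39916}} = 0 \cdot \frac{39916}{359247} = 0$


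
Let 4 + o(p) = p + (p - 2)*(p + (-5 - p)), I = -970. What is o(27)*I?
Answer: 98940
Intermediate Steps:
o(p) = 6 - 4*p (o(p) = -4 + (p + (p - 2)*(p + (-5 - p))) = -4 + (p + (-2 + p)*(-5)) = -4 + (p + (10 - 5*p)) = -4 + (10 - 4*p) = 6 - 4*p)
o(27)*I = (6 - 4*27)*(-970) = (6 - 108)*(-970) = -102*(-970) = 98940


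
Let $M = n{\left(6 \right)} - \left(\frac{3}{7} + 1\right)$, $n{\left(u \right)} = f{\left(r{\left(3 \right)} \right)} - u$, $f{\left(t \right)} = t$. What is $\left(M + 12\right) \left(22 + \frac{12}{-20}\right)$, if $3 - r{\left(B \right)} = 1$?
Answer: $\frac{4922}{35} \approx 140.63$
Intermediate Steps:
$r{\left(B \right)} = 2$ ($r{\left(B \right)} = 3 - 1 = 2$)
$n{\left(u \right)} = 2 - u$
$M = - \frac{38}{7}$ ($M = \left(2 - 6\right) - \left(\frac{3}{7} + 1\right) = \left(2 - 6\right) - \left(3 \cdot \frac{1}{7} + 1\right) = -4 - \left(\frac{3}{7} + 1\right) = -4 - \frac{10}{7} = - \frac{38}{7} \approx -5.4286$)
$\left(M + 12\right) \left(22 + \frac{12}{-20}\right) = \left(- \frac{38}{7} + 12\right) \left(22 + \frac{12}{-20}\right) = \frac{46 \left(22 + 12 \left(- \frac{1}{20}\right)\right)}{7} = \frac{46 \left(22 - \frac{3}{5}\right)}{7} = \frac{46}{7} \cdot \frac{107}{5} = \frac{4922}{35}$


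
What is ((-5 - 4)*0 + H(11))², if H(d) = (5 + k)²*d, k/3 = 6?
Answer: 33860761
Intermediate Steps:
k = 18 (k = 3*6 = 18)
H(d) = 529*d (H(d) = (5 + 18)²*d = 23²*d = 529*d)
((-5 - 4)*0 + H(11))² = ((-5 - 4)*0 + 529*11)² = (-9*0 + 5819)² = (0 + 5819)² = 5819² = 33860761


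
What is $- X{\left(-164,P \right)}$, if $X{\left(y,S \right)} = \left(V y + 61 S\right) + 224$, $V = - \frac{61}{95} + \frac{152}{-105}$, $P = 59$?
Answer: $- \frac{8310601}{1995} \approx -4165.7$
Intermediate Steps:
$V = - \frac{4169}{1995}$ ($V = \left(-61\right) \frac{1}{95} + 152 \left(- \frac{1}{105}\right) = - \frac{61}{95} - \frac{152}{105} = - \frac{4169}{1995} \approx -2.0897$)
$X{\left(y,S \right)} = 224 + 61 S - \frac{4169 y}{1995}$ ($X{\left(y,S \right)} = \left(- \frac{4169 y}{1995} + 61 S\right) + 224 = \left(61 S - \frac{4169 y}{1995}\right) + 224 = 224 + 61 S - \frac{4169 y}{1995}$)
$- X{\left(-164,P \right)} = - (224 + 61 \cdot 59 - - \frac{683716}{1995}) = - (224 + 3599 + \frac{683716}{1995}) = \left(-1\right) \frac{8310601}{1995} = - \frac{8310601}{1995}$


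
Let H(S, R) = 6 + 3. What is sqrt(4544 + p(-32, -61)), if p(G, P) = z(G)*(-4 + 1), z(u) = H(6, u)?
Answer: sqrt(4517) ≈ 67.209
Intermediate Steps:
H(S, R) = 9
z(u) = 9
p(G, P) = -27 (p(G, P) = 9*(-4 + 1) = 9*(-3) = -27)
sqrt(4544 + p(-32, -61)) = sqrt(4544 - 27) = sqrt(4517)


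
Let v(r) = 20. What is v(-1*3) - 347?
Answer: -327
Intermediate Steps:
v(-1*3) - 347 = 20 - 347 = -327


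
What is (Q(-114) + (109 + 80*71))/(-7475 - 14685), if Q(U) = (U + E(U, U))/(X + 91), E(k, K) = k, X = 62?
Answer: -295163/1130160 ≈ -0.26117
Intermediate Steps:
Q(U) = 2*U/153 (Q(U) = (U + U)/(62 + 91) = (2*U)/153 = (2*U)*(1/153) = 2*U/153)
(Q(-114) + (109 + 80*71))/(-7475 - 14685) = ((2/153)*(-114) + (109 + 80*71))/(-7475 - 14685) = (-76/51 + (109 + 5680))/(-22160) = (-76/51 + 5789)*(-1/22160) = (295163/51)*(-1/22160) = -295163/1130160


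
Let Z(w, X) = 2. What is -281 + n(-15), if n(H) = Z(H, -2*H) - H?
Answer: -264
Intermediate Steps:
n(H) = 2 - H
-281 + n(-15) = -281 + (2 - 1*(-15)) = -281 + (2 + 15) = -281 + 17 = -264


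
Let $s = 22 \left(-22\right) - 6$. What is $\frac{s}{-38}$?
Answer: $\frac{245}{19} \approx 12.895$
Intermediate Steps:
$s = -490$ ($s = -484 - 6 = -490$)
$\frac{s}{-38} = \frac{1}{-38} \left(-490\right) = \left(- \frac{1}{38}\right) \left(-490\right) = \frac{245}{19}$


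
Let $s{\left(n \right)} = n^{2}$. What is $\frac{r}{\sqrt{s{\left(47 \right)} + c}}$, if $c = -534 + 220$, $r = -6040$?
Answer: $- \frac{1208 \sqrt{1895}}{379} \approx -138.75$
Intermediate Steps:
$c = -314$
$\frac{r}{\sqrt{s{\left(47 \right)} + c}} = - \frac{6040}{\sqrt{47^{2} - 314}} = - \frac{6040}{\sqrt{2209 - 314}} = - \frac{6040}{\sqrt{1895}} = - 6040 \frac{\sqrt{1895}}{1895} = - \frac{1208 \sqrt{1895}}{379}$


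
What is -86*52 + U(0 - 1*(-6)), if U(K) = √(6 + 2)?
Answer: -4472 + 2*√2 ≈ -4469.2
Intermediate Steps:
U(K) = 2*√2 (U(K) = √8 = 2*√2)
-86*52 + U(0 - 1*(-6)) = -86*52 + 2*√2 = -4472 + 2*√2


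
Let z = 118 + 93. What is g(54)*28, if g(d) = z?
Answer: 5908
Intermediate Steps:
z = 211
g(d) = 211
g(54)*28 = 211*28 = 5908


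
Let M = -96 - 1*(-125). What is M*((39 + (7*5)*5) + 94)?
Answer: 8932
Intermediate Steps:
M = 29 (M = -96 + 125 = 29)
M*((39 + (7*5)*5) + 94) = 29*((39 + (7*5)*5) + 94) = 29*((39 + 35*5) + 94) = 29*((39 + 175) + 94) = 29*(214 + 94) = 29*308 = 8932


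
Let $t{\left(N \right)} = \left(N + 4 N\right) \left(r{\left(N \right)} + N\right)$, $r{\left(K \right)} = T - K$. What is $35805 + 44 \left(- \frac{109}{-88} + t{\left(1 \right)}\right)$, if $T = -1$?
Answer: $\frac{71279}{2} \approx 35640.0$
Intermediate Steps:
$r{\left(K \right)} = -1 - K$
$t{\left(N \right)} = - 5 N$ ($t{\left(N \right)} = \left(N + 4 N\right) \left(\left(-1 - N\right) + N\right) = 5 N \left(-1\right) = - 5 N$)
$35805 + 44 \left(- \frac{109}{-88} + t{\left(1 \right)}\right) = 35805 + 44 \left(- \frac{109}{-88} - 5\right) = 35805 + 44 \left(\left(-109\right) \left(- \frac{1}{88}\right) - 5\right) = 35805 + 44 \left(\frac{109}{88} - 5\right) = 35805 + 44 \left(- \frac{331}{88}\right) = 35805 - \frac{331}{2} = \frac{71279}{2}$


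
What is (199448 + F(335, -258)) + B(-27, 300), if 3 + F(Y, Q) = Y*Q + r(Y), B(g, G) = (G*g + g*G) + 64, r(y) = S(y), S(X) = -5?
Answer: 96874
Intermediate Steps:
r(y) = -5
B(g, G) = 64 + 2*G*g (B(g, G) = (G*g + G*g) + 64 = 2*G*g + 64 = 64 + 2*G*g)
F(Y, Q) = -8 + Q*Y (F(Y, Q) = -3 + (Y*Q - 5) = -3 + (Q*Y - 5) = -3 + (-5 + Q*Y) = -8 + Q*Y)
(199448 + F(335, -258)) + B(-27, 300) = (199448 + (-8 - 258*335)) + (64 + 2*300*(-27)) = (199448 + (-8 - 86430)) + (64 - 16200) = (199448 - 86438) - 16136 = 113010 - 16136 = 96874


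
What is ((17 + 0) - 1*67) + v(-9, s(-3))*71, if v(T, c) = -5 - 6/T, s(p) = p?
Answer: -1073/3 ≈ -357.67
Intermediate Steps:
v(T, c) = -5 - 6/T
((17 + 0) - 1*67) + v(-9, s(-3))*71 = ((17 + 0) - 1*67) + (-5 - 6/(-9))*71 = (17 - 67) + (-5 - 6*(-⅑))*71 = -50 + (-5 + ⅔)*71 = -50 - 13/3*71 = -50 - 923/3 = -1073/3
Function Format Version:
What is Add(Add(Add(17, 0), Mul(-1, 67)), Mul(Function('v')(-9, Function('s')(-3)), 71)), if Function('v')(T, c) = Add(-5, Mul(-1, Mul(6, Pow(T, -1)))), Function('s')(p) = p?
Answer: Rational(-1073, 3) ≈ -357.67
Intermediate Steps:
Function('v')(T, c) = Add(-5, Mul(-6, Pow(T, -1)))
Add(Add(Add(17, 0), Mul(-1, 67)), Mul(Function('v')(-9, Function('s')(-3)), 71)) = Add(Add(Add(17, 0), Mul(-1, 67)), Mul(Add(-5, Mul(-6, Pow(-9, -1))), 71)) = Add(Add(17, -67), Mul(Add(-5, Mul(-6, Rational(-1, 9))), 71)) = Add(-50, Mul(Add(-5, Rational(2, 3)), 71)) = Add(-50, Mul(Rational(-13, 3), 71)) = Add(-50, Rational(-923, 3)) = Rational(-1073, 3)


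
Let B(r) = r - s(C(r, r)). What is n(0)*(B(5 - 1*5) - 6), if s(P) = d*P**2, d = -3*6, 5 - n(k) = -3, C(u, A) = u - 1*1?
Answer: 96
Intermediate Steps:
C(u, A) = -1 + u (C(u, A) = u - 1 = -1 + u)
n(k) = 8 (n(k) = 5 - 1*(-3) = 5 + 3 = 8)
d = -18
s(P) = -18*P**2
B(r) = r + 18*(-1 + r)**2 (B(r) = r - (-18)*(-1 + r)**2 = r + 18*(-1 + r)**2)
n(0)*(B(5 - 1*5) - 6) = 8*(((5 - 1*5) + 18*(-1 + (5 - 1*5))**2) - 6) = 8*(((5 - 5) + 18*(-1 + (5 - 5))**2) - 6) = 8*((0 + 18*(-1 + 0)**2) - 6) = 8*((0 + 18*(-1)**2) - 6) = 8*((0 + 18*1) - 6) = 8*((0 + 18) - 6) = 8*(18 - 6) = 8*12 = 96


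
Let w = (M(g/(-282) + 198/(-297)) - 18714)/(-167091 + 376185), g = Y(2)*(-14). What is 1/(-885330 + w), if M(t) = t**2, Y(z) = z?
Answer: -2078498907/1840157623357627 ≈ -1.1295e-6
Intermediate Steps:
g = -28 (g = 2*(-14) = -28)
w = -186023317/2078498907 (w = ((-28/(-282) + 198/(-297))**2 - 18714)/(-167091 + 376185) = ((-28*(-1/282) + 198*(-1/297))**2 - 18714)/209094 = ((14/141 - 2/3)**2 - 18714)*(1/209094) = ((-80/141)**2 - 18714)*(1/209094) = (6400/19881 - 18714)*(1/209094) = -372046634/19881*1/209094 = -186023317/2078498907 ≈ -0.089499)
1/(-885330 + w) = 1/(-885330 - 186023317/2078498907) = 1/(-1840157623357627/2078498907) = -2078498907/1840157623357627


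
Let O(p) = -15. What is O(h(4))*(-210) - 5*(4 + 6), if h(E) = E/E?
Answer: 3100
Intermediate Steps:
h(E) = 1
O(h(4))*(-210) - 5*(4 + 6) = -15*(-210) - 5*(4 + 6) = 3150 - 5*10 = 3150 - 50 = 3100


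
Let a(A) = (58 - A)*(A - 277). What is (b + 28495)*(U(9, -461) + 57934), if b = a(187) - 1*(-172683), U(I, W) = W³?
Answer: -20834976790636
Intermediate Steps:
a(A) = (-277 + A)*(58 - A) (a(A) = (58 - A)*(-277 + A) = (-277 + A)*(58 - A))
b = 184293 (b = (-16066 - 1*187² + 335*187) - 1*(-172683) = (-16066 - 1*34969 + 62645) + 172683 = (-16066 - 34969 + 62645) + 172683 = 11610 + 172683 = 184293)
(b + 28495)*(U(9, -461) + 57934) = (184293 + 28495)*((-461)³ + 57934) = 212788*(-97972181 + 57934) = 212788*(-97914247) = -20834976790636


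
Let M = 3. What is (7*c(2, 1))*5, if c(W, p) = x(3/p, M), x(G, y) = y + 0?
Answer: 105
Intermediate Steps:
x(G, y) = y
c(W, p) = 3
(7*c(2, 1))*5 = (7*3)*5 = 21*5 = 105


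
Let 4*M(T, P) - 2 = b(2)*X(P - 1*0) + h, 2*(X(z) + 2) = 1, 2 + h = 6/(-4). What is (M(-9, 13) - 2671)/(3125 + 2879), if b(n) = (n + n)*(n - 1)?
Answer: -21383/48032 ≈ -0.44518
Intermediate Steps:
h = -7/2 (h = -2 + 6/(-4) = -2 + 6*(-¼) = -2 - 3/2 = -7/2 ≈ -3.5000)
b(n) = 2*n*(-1 + n) (b(n) = (2*n)*(-1 + n) = 2*n*(-1 + n))
X(z) = -3/2 (X(z) = -2 + (½)*1 = -2 + ½ = -3/2)
M(T, P) = -15/8 (M(T, P) = ½ + ((2*2*(-1 + 2))*(-3/2) - 7/2)/4 = ½ + ((2*2*1)*(-3/2) - 7/2)/4 = ½ + (4*(-3/2) - 7/2)/4 = ½ + (-6 - 7/2)/4 = ½ + (¼)*(-19/2) = ½ - 19/8 = -15/8)
(M(-9, 13) - 2671)/(3125 + 2879) = (-15/8 - 2671)/(3125 + 2879) = -21383/8/6004 = -21383/8*1/6004 = -21383/48032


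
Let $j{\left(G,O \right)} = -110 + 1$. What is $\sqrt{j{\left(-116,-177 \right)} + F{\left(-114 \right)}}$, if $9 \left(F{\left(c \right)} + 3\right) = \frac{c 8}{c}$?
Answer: $\frac{10 i \sqrt{10}}{3} \approx 10.541 i$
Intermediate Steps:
$j{\left(G,O \right)} = -109$
$F{\left(c \right)} = - \frac{19}{9}$ ($F{\left(c \right)} = -3 + \frac{c 8 \frac{1}{c}}{9} = -3 + \frac{8 c \frac{1}{c}}{9} = -3 + \frac{1}{9} \cdot 8 = -3 + \frac{8}{9} = - \frac{19}{9}$)
$\sqrt{j{\left(-116,-177 \right)} + F{\left(-114 \right)}} = \sqrt{-109 - \frac{19}{9}} = \sqrt{- \frac{1000}{9}} = \frac{10 i \sqrt{10}}{3}$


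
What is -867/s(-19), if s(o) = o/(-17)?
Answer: -14739/19 ≈ -775.74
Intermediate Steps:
s(o) = -o/17 (s(o) = o*(-1/17) = -o/17)
-867/s(-19) = -867/((-1/17*(-19))) = -867/19/17 = -867*17/19 = -14739/19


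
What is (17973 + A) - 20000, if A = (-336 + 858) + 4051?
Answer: 2546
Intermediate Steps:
A = 4573 (A = 522 + 4051 = 4573)
(17973 + A) - 20000 = (17973 + 4573) - 20000 = 22546 - 20000 = 2546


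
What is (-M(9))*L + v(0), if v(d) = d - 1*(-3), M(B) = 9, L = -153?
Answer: 1380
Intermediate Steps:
v(d) = 3 + d (v(d) = d + 3 = 3 + d)
(-M(9))*L + v(0) = -1*9*(-153) + (3 + 0) = -9*(-153) + 3 = 1377 + 3 = 1380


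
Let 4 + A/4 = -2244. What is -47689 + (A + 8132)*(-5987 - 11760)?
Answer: 15214731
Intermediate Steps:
A = -8992 (A = -16 + 4*(-2244) = -16 - 8976 = -8992)
-47689 + (A + 8132)*(-5987 - 11760) = -47689 + (-8992 + 8132)*(-5987 - 11760) = -47689 - 860*(-17747) = -47689 + 15262420 = 15214731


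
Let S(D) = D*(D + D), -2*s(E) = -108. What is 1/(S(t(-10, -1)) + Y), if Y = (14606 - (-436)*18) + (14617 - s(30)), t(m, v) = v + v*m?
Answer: 1/37179 ≈ 2.6897e-5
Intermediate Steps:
s(E) = 54 (s(E) = -½*(-108) = 54)
t(m, v) = v + m*v
Y = 37017 (Y = (14606 - (-436)*18) + (14617 - 1*54) = (14606 - 1*(-7848)) + (14617 - 54) = (14606 + 7848) + 14563 = 22454 + 14563 = 37017)
S(D) = 2*D² (S(D) = D*(2*D) = 2*D²)
1/(S(t(-10, -1)) + Y) = 1/(2*(-(1 - 10))² + 37017) = 1/(2*(-1*(-9))² + 37017) = 1/(2*9² + 37017) = 1/(2*81 + 37017) = 1/(162 + 37017) = 1/37179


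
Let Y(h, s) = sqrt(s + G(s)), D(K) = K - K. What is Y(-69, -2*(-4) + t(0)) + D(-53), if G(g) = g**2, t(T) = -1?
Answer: 2*sqrt(14) ≈ 7.4833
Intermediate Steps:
D(K) = 0
Y(h, s) = sqrt(s + s**2)
Y(-69, -2*(-4) + t(0)) + D(-53) = sqrt((-2*(-4) - 1)*(1 + (-2*(-4) - 1))) + 0 = sqrt((8 - 1)*(1 + (8 - 1))) + 0 = sqrt(7*(1 + 7)) + 0 = sqrt(7*8) + 0 = sqrt(56) + 0 = 2*sqrt(14) + 0 = 2*sqrt(14)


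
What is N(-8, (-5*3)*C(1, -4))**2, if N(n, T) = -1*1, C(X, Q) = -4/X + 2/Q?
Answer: 1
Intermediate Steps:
N(n, T) = -1
N(-8, (-5*3)*C(1, -4))**2 = (-1)**2 = 1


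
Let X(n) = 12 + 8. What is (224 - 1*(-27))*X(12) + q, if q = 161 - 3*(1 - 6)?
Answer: 5196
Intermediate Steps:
X(n) = 20
q = 176 (q = 161 - 3*(-5) = 161 - 1*(-15) = 161 + 15 = 176)
(224 - 1*(-27))*X(12) + q = (224 - 1*(-27))*20 + 176 = (224 + 27)*20 + 176 = 251*20 + 176 = 5020 + 176 = 5196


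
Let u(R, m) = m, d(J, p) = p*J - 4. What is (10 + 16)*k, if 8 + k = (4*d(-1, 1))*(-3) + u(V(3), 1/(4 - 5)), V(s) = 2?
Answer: 1326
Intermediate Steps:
d(J, p) = -4 + J*p (d(J, p) = J*p - 4 = -4 + J*p)
k = 51 (k = -8 + ((4*(-4 - 1*1))*(-3) + 1/(4 - 5)) = -8 + ((4*(-4 - 1))*(-3) + 1/(-1)) = -8 + ((4*(-5))*(-3) - 1) = -8 + (-20*(-3) - 1) = -8 + (60 - 1) = -8 + 59 = 51)
(10 + 16)*k = (10 + 16)*51 = 26*51 = 1326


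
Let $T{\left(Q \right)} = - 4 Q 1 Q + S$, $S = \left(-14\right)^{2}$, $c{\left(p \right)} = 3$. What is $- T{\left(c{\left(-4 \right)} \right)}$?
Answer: $-160$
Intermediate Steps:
$S = 196$
$T{\left(Q \right)} = 196 - 4 Q^{2}$ ($T{\left(Q \right)} = - 4 Q 1 Q + 196 = - 4 Q Q + 196 = - 4 Q^{2} + 196 = 196 - 4 Q^{2}$)
$- T{\left(c{\left(-4 \right)} \right)} = - (196 - 4 \cdot 3^{2}) = - (196 - 36) = \left(-1\right) 160 = -160$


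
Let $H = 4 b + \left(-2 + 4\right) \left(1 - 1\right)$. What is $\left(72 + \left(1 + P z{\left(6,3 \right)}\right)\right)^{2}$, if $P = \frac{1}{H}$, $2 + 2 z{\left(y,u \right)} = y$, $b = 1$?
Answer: $\frac{21609}{4} \approx 5402.3$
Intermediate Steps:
$z{\left(y,u \right)} = -1 + \frac{y}{2}$
$H = 4$ ($H = 4 \cdot 1 + \left(-2 + 4\right) \left(1 - 1\right) = 4 + 2 \cdot 0 = 4 + 0 = 4$)
$P = \frac{1}{4} \approx 0.25$
$\left(72 + \left(1 + P z{\left(6,3 \right)}\right)\right)^{2} = \left(72 + \left(1 + \frac{-1 + \frac{1}{2} \cdot 6}{4}\right)\right)^{2} = \left(72 + \left(1 + \frac{-1 + 3}{4}\right)\right)^{2} = \left(72 + \left(1 + \frac{1}{4} \cdot 2\right)\right)^{2} = \left(72 + \left(1 + \frac{1}{2}\right)\right)^{2} = \left(72 + \frac{3}{2}\right)^{2} = \left(\frac{147}{2}\right)^{2} = \frac{21609}{4}$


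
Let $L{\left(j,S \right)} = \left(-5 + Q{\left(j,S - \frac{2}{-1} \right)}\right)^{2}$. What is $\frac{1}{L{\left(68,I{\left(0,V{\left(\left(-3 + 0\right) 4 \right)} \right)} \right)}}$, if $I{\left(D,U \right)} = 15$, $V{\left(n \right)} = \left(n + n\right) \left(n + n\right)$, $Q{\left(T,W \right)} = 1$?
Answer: $\frac{1}{16} \approx 0.0625$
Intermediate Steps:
$V{\left(n \right)} = 4 n^{2}$ ($V{\left(n \right)} = 2 n 2 n = 4 n^{2}$)
$L{\left(j,S \right)} = 16$ ($L{\left(j,S \right)} = \left(-5 + 1\right)^{2} = \left(-4\right)^{2} = 16$)
$\frac{1}{L{\left(68,I{\left(0,V{\left(\left(-3 + 0\right) 4 \right)} \right)} \right)}} = \frac{1}{16}$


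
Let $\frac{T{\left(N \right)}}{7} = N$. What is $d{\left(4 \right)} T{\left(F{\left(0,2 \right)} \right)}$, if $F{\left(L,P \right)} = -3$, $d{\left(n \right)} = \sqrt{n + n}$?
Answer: $- 42 \sqrt{2} \approx -59.397$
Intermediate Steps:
$d{\left(n \right)} = \sqrt{2} \sqrt{n}$ ($d{\left(n \right)} = \sqrt{2 n} = \sqrt{2} \sqrt{n}$)
$T{\left(N \right)} = 7 N$
$d{\left(4 \right)} T{\left(F{\left(0,2 \right)} \right)} = \sqrt{2} \sqrt{4} \cdot 7 \left(-3\right) = \sqrt{2} \cdot 2 \left(-21\right) = 2 \sqrt{2} \left(-21\right) = - 42 \sqrt{2}$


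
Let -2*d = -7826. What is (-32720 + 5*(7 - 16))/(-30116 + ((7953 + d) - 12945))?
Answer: 6553/6239 ≈ 1.0503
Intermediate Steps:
d = 3913 (d = -1/2*(-7826) = 3913)
(-32720 + 5*(7 - 16))/(-30116 + ((7953 + d) - 12945)) = (-32720 + 5*(7 - 16))/(-30116 + ((7953 + 3913) - 12945)) = (-32720 + 5*(-9))/(-30116 + (11866 - 12945)) = (-32720 - 45)/(-30116 - 1079) = -32765/(-31195) = -32765*(-1/31195) = 6553/6239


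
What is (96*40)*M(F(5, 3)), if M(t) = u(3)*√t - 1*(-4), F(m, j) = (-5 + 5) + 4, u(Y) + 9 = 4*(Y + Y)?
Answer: 130560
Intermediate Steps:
u(Y) = -9 + 8*Y (u(Y) = -9 + 4*(Y + Y) = -9 + 4*(2*Y) = -9 + 8*Y)
F(m, j) = 4 (F(m, j) = 0 + 4 = 4)
M(t) = 4 + 15*√t (M(t) = (-9 + 8*3)*√t - 1*(-4) = (-9 + 24)*√t + 4 = 15*√t + 4 = 4 + 15*√t)
(96*40)*M(F(5, 3)) = (96*40)*(4 + 15*√4) = 3840*(4 + 15*2) = 3840*(4 + 30) = 3840*34 = 130560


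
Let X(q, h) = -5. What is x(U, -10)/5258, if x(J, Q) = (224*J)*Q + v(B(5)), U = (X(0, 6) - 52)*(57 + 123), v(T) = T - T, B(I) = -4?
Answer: 11491200/2629 ≈ 4370.9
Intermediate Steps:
v(T) = 0
U = -10260 (U = (-5 - 52)*(57 + 123) = -57*180 = -10260)
x(J, Q) = 224*J*Q (x(J, Q) = (224*J)*Q + 0 = 224*J*Q + 0 = 224*J*Q)
x(U, -10)/5258 = (224*(-10260)*(-10))/5258 = 22982400*(1/5258) = 11491200/2629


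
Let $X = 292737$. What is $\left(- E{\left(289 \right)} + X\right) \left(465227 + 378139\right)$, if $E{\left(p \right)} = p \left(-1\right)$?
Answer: $247128165516$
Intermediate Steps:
$E{\left(p \right)} = - p$
$\left(- E{\left(289 \right)} + X\right) \left(465227 + 378139\right) = \left(- \left(-1\right) 289 + 292737\right) \left(465227 + 378139\right) = \left(\left(-1\right) \left(-289\right) + 292737\right) 843366 = \left(289 + 292737\right) 843366 = 293026 \cdot 843366 = 247128165516$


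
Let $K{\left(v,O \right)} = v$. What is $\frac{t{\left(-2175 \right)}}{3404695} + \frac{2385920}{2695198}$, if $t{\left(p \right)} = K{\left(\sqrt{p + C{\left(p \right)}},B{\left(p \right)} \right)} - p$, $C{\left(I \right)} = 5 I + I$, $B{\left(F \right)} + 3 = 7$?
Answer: $\frac{812919195005}{917632715461} + \frac{i \sqrt{609}}{680939} \approx 0.88589 + 3.6241 \cdot 10^{-5} i$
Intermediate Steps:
$B{\left(F \right)} = 4$ ($B{\left(F \right)} = -3 + 7 = 4$)
$C{\left(I \right)} = 6 I$
$t{\left(p \right)} = - p + \sqrt{7} \sqrt{p}$ ($t{\left(p \right)} = \sqrt{p + 6 p} - p = \sqrt{7 p} - p = \sqrt{7} \sqrt{p} - p = - p + \sqrt{7} \sqrt{p}$)
$\frac{t{\left(-2175 \right)}}{3404695} + \frac{2385920}{2695198} = \frac{\left(-1\right) \left(-2175\right) + \sqrt{7} \sqrt{-2175}}{3404695} + \frac{2385920}{2695198} = \left(2175 + \sqrt{7} \cdot 5 i \sqrt{87}\right) \frac{1}{3404695} + 2385920 \cdot \frac{1}{2695198} = \left(2175 + 5 i \sqrt{609}\right) \frac{1}{3404695} + \frac{1192960}{1347599} = \left(\frac{435}{680939} + \frac{i \sqrt{609}}{680939}\right) + \frac{1192960}{1347599} = \frac{812919195005}{917632715461} + \frac{i \sqrt{609}}{680939}$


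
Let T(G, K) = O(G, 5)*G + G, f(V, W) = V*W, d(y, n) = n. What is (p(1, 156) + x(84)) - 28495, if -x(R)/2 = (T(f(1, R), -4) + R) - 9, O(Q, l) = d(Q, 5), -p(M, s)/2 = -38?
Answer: -29577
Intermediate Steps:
p(M, s) = 76 (p(M, s) = -2*(-38) = 76)
O(Q, l) = 5
T(G, K) = 6*G (T(G, K) = 5*G + G = 6*G)
x(R) = 18 - 14*R (x(R) = -2*((6*(1*R) + R) - 9) = -2*((6*R + R) - 9) = -2*(7*R - 9) = -2*(-9 + 7*R) = 18 - 14*R)
(p(1, 156) + x(84)) - 28495 = (76 + (18 - 14*84)) - 28495 = (76 + (18 - 1176)) - 28495 = (76 - 1158) - 28495 = -1082 - 28495 = -29577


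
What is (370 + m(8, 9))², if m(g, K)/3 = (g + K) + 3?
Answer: 184900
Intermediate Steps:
m(g, K) = 9 + 3*K + 3*g (m(g, K) = 3*((g + K) + 3) = 3*((K + g) + 3) = 3*(3 + K + g) = 9 + 3*K + 3*g)
(370 + m(8, 9))² = (370 + (9 + 3*9 + 3*8))² = (370 + (9 + 27 + 24))² = (370 + 60)² = 430² = 184900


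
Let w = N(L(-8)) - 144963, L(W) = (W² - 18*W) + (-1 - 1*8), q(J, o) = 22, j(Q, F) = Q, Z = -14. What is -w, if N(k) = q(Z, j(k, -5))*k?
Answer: 140585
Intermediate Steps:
L(W) = -9 + W² - 18*W (L(W) = (W² - 18*W) + (-1 - 8) = (W² - 18*W) - 9 = -9 + W² - 18*W)
N(k) = 22*k
w = -140585 (w = 22*(-9 + (-8)² - 18*(-8)) - 144963 = 22*(-9 + 64 + 144) - 144963 = 22*199 - 144963 = 4378 - 144963 = -140585)
-w = -1*(-140585) = 140585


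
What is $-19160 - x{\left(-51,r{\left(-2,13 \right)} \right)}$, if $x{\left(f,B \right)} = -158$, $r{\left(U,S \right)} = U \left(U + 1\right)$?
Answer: $-19002$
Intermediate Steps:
$r{\left(U,S \right)} = U \left(1 + U\right)$
$-19160 - x{\left(-51,r{\left(-2,13 \right)} \right)} = -19160 - -158 = -19160 + 158 = -19002$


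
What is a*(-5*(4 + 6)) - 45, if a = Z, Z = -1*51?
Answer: 2505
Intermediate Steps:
Z = -51
a = -51
a*(-5*(4 + 6)) - 45 = -(-255)*(4 + 6) - 45 = -(-255)*10 - 45 = -51*(-50) - 45 = 2550 - 45 = 2505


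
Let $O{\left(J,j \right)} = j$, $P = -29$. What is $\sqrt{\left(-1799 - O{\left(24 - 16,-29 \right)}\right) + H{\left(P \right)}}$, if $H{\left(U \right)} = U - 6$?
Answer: $19 i \sqrt{5} \approx 42.485 i$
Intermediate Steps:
$H{\left(U \right)} = -6 + U$ ($H{\left(U \right)} = U - 6 = -6 + U$)
$\sqrt{\left(-1799 - O{\left(24 - 16,-29 \right)}\right) + H{\left(P \right)}} = \sqrt{\left(-1799 - -29\right) - 35} = \sqrt{\left(-1799 + 29\right) - 35} = \sqrt{-1770 - 35} = \sqrt{-1805} = 19 i \sqrt{5}$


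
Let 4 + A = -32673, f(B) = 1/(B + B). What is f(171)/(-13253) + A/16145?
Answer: -148109368247/73177632270 ≈ -2.0240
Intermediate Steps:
f(B) = 1/(2*B)
A = -32677 (A = -4 - 32673 = -32677)
f(171)/(-13253) + A/16145 = ((½)/171)/(-13253) - 32677/16145 = ((½)*(1/171))*(-1/13253) - 32677*1/16145 = (1/342)*(-1/13253) - 32677/16145 = -1/4532526 - 32677/16145 = -148109368247/73177632270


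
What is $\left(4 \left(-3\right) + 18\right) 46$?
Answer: $276$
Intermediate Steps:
$\left(4 \left(-3\right) + 18\right) 46 = \left(-12 + 18\right) 46 = 6 \cdot 46 = 276$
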